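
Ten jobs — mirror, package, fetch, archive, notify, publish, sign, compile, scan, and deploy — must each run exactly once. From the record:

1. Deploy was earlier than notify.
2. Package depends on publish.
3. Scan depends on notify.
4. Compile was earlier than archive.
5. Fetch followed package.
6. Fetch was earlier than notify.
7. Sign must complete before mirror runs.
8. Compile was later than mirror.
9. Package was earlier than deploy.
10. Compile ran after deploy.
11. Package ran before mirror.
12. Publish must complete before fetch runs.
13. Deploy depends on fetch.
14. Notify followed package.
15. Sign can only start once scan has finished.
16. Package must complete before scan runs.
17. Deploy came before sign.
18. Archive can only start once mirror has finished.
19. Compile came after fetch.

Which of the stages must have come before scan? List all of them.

deploy, fetch, notify, package, publish

Directly stated before scan: notify and package.
Deploy reaches scan via deploy → notify → scan.
Fetch reaches scan via fetch → notify → scan.
Publish reaches scan via publish → package → scan.
No chain forces archive (or any of the others) ahead of scan.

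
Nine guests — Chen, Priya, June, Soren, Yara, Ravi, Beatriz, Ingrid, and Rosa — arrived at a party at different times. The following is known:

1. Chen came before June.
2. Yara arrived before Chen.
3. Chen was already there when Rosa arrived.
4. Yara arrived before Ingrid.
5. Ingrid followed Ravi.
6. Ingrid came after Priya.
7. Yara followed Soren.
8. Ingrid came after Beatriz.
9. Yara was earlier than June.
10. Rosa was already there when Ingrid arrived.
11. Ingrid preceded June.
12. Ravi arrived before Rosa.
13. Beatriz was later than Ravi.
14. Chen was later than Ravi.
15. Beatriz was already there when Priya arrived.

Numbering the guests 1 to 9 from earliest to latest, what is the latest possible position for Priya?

7

Priya must come before Ingrid and June — 2 guests forced after them.
Everything else can be placed before Priya in some valid order, so Priya can sit as late as position 9 − 2 = 7.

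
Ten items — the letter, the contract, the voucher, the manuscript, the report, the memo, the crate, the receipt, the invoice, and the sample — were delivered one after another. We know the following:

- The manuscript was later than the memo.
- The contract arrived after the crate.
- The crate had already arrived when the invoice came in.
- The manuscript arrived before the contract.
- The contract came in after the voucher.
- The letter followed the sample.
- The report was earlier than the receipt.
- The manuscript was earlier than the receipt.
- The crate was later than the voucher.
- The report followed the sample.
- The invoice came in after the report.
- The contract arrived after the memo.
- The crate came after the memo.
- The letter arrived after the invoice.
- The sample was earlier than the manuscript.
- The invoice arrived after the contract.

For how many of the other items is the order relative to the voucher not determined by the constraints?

5

Forced after the voucher: the contract, the crate, the invoice, and the letter.
That leaves the manuscript, the memo, the receipt, the report, and the sample with no forced order relative to the voucher — 5.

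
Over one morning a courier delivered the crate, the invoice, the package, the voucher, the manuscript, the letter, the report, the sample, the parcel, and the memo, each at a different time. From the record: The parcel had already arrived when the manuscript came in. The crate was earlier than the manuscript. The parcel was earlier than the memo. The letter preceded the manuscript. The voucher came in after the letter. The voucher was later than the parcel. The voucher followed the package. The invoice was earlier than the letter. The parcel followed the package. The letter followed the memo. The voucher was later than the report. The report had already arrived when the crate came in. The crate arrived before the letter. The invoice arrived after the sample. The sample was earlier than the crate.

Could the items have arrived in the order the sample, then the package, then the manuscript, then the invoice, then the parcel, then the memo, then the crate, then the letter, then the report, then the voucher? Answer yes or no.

no

The constraints require the parcel before the manuscript, but in the proposed sequence the manuscript appears ahead of the parcel. That one violation is enough.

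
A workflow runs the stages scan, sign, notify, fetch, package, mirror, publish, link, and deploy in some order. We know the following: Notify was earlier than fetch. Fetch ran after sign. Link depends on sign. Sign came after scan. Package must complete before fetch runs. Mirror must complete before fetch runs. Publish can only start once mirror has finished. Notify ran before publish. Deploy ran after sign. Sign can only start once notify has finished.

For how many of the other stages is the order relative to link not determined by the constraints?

5

Forced before link: notify, scan, and sign.
That leaves deploy, fetch, mirror, package, and publish with no forced order relative to link — 5.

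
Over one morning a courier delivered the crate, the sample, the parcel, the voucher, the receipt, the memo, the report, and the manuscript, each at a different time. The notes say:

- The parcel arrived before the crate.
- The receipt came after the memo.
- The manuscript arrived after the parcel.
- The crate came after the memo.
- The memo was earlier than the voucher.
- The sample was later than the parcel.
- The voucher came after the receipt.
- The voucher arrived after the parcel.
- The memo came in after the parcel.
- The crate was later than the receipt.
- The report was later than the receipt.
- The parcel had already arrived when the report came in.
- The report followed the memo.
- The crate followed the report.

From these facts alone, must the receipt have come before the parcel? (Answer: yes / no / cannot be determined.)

no

Tracing the constraints gives the parcel → the memo → the receipt, so the parcel must come before the receipt.
That means the receipt cannot be before the parcel.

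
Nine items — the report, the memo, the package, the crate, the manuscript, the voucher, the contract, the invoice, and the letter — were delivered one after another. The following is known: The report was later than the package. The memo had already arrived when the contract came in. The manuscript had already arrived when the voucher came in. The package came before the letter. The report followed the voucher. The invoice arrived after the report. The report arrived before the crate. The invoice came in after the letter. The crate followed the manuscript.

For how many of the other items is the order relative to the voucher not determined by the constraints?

4

Forced before the voucher: the manuscript; forced after the voucher: the crate, the invoice, and the report.
That leaves the contract, the letter, the memo, and the package with no forced order relative to the voucher — 4.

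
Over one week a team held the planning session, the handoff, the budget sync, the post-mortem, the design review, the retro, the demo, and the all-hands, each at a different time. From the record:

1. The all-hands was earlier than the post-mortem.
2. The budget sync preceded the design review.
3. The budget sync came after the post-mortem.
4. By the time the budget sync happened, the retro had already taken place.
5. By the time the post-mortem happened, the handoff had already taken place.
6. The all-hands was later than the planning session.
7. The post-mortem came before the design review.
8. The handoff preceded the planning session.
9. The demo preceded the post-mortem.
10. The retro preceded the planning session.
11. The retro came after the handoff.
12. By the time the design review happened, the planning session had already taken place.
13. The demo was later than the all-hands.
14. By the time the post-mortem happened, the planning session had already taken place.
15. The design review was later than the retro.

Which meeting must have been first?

The handoff has a chain of constraints placing it before every other meeting, so the handoff must be first.

the handoff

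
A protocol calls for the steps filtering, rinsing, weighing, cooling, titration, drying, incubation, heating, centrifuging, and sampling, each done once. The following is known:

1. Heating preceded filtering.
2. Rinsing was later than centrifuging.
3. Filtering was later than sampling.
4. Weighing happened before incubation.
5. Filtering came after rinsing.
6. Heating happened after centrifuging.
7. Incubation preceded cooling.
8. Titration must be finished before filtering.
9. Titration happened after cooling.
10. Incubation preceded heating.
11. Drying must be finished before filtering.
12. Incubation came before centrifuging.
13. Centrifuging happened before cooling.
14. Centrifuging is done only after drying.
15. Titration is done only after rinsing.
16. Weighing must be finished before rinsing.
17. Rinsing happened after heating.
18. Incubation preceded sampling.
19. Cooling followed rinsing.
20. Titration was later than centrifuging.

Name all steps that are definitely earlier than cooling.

Directly stated before cooling: centrifuging, incubation, and rinsing.
Drying reaches cooling via drying → centrifuging → cooling.
Heating reaches cooling via heating → rinsing → cooling.
Weighing reaches cooling via weighing → incubation → cooling.
No chain forces sampling (or any of the others) ahead of cooling.

centrifuging, drying, heating, incubation, rinsing, weighing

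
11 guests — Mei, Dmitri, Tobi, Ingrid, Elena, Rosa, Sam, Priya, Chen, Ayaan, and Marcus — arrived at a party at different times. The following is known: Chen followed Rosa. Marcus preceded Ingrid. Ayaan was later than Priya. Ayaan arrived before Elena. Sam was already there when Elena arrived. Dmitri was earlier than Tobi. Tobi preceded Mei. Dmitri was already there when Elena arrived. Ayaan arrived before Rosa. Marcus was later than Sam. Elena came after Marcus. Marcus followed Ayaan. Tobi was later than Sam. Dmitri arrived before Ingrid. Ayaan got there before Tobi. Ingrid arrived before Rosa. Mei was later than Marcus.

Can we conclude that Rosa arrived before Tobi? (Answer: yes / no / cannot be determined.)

cannot be determined

No chain of stated constraints runs from Rosa to Tobi, and none runs from Tobi to Rosa either.
So the relative order of Rosa and Tobi is not fixed by the given facts.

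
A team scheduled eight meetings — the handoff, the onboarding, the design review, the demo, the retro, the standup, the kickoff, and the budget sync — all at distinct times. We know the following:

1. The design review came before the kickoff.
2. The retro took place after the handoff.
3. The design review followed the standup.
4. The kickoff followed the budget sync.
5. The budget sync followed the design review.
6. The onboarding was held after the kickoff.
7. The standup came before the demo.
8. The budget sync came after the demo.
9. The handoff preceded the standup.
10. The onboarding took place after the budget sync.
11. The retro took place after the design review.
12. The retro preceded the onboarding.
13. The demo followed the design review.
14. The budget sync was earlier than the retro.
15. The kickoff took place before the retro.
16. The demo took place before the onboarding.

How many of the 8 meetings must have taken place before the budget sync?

4

Directly stated before the budget sync: the demo and the design review.
The handoff reaches the budget sync via the handoff → the standup → the design review → the budget sync.
The standup reaches the budget sync via the standup → the design review → the budget sync.
No chain forces the retro (or any of the others) ahead of the budget sync.
That's the demo, the design review, the handoff, and the standup — 4 in all.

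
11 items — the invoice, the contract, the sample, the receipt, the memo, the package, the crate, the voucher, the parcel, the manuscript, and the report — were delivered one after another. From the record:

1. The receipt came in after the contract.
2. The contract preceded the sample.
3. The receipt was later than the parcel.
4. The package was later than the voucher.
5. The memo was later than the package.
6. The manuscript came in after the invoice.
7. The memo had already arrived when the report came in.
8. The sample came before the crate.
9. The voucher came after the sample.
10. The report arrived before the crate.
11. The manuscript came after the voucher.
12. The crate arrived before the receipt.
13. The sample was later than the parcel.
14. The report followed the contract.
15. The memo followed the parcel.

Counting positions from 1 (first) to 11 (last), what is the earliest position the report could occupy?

7

The contract, the memo, the package, the parcel, the sample, and the voucher must all come before the report — 6 forced predecessors.
Nothing else is forced ahead of the report, so its earliest slot is position 6 + 1 = 7.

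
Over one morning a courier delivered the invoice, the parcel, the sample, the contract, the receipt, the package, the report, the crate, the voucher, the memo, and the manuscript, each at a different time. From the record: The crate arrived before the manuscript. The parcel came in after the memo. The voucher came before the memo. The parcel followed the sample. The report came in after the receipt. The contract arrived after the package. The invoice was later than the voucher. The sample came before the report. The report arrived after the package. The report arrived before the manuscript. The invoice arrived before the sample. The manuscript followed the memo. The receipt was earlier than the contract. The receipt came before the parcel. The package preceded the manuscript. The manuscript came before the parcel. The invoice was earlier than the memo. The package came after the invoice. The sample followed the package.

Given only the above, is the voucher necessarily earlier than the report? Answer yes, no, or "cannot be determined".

yes

Chain the constraints: the voucher → the invoice → the package → the report. Each link is directly stated, so the voucher comes before the report.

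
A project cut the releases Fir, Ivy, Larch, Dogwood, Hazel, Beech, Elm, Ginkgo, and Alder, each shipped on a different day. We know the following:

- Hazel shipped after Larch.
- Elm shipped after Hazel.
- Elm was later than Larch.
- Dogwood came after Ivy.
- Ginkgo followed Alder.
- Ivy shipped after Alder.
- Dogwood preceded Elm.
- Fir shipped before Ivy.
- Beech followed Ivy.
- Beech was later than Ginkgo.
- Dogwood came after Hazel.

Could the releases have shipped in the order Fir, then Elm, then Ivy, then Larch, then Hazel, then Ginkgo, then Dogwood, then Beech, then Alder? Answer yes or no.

The constraints require Alder before Ginkgo, but in the proposed sequence Ginkgo appears ahead of Alder. That one violation is enough.

no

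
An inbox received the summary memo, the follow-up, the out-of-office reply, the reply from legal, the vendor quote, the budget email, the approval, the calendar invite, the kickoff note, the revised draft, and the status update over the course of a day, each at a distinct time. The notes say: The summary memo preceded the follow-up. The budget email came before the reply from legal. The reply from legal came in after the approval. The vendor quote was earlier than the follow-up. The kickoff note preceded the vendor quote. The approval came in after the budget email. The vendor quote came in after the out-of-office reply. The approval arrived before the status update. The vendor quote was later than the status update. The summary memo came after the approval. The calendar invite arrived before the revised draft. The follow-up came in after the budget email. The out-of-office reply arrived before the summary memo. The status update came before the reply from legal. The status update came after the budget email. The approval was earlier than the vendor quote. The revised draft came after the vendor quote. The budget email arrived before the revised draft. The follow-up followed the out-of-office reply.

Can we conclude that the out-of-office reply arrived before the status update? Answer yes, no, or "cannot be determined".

cannot be determined

No chain of stated constraints runs from the out-of-office reply to the status update, and none runs from the status update to the out-of-office reply either.
So the relative order of the out-of-office reply and the status update is not fixed by the given facts.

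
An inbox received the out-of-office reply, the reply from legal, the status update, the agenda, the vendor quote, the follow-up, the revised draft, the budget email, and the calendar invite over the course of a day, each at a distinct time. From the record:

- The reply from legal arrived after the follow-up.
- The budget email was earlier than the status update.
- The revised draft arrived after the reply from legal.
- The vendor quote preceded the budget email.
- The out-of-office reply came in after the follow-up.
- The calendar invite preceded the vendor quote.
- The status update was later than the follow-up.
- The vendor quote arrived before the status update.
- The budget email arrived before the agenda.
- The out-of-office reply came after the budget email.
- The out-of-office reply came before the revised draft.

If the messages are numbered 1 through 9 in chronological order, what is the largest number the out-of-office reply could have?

8

The out-of-office reply must come before the revised draft — 1 message forced after it.
Everything else can be placed before the out-of-office reply in some valid order, so the out-of-office reply can sit as late as position 9 − 1 = 8.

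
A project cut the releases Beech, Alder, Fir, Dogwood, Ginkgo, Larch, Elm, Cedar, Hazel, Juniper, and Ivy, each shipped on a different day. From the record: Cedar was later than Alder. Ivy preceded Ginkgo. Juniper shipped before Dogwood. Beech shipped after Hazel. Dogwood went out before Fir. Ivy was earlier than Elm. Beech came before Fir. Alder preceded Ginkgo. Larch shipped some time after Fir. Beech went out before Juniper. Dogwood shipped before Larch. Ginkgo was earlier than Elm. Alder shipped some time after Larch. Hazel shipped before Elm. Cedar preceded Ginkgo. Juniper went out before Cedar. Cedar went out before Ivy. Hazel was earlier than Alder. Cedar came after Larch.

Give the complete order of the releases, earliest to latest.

Hazel, Beech, Juniper, Dogwood, Fir, Larch, Alder, Cedar, Ivy, Ginkgo, Elm

The constraints fix every adjacent pair, so only one ordering works:
Hazel → Beech → Juniper → Dogwood → Fir → Larch → Alder → Cedar → Ivy → Ginkgo → Elm.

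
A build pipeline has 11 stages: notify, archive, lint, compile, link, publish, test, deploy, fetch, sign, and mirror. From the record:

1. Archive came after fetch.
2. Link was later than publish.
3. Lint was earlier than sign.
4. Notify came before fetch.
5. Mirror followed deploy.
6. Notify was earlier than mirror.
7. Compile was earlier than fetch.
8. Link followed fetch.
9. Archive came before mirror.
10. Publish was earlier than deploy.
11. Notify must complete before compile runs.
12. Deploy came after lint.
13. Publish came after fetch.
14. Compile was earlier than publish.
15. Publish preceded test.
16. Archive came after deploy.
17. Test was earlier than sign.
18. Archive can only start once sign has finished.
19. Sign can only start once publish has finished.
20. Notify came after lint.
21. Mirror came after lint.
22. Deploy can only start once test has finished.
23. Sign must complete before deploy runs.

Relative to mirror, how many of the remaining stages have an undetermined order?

1

Forced before mirror: archive, compile, deploy, fetch, lint, notify, publish, sign, and test.
That leaves link with no forced order relative to mirror — 1.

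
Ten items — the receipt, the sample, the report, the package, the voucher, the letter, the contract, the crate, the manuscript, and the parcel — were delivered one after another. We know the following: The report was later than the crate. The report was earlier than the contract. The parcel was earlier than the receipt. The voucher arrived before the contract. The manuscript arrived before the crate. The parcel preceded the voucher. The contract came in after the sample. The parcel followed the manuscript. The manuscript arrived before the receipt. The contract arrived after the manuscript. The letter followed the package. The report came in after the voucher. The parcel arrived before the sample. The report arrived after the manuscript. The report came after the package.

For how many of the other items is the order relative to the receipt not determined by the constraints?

Forced before the receipt: the manuscript and the parcel.
That leaves the contract, the crate, the letter, the package, the report, the sample, and the voucher with no forced order relative to the receipt — 7.

7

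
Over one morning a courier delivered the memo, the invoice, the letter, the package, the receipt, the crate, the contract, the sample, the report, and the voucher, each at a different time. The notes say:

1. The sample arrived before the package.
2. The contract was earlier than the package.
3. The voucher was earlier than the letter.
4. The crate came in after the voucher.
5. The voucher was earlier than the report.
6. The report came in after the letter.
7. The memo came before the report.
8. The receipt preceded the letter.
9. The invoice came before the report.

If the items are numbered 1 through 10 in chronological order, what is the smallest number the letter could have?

3

The receipt and the voucher must both come before the letter — 2 forced predecessors.
Nothing else is forced ahead of the letter, so its earliest slot is position 2 + 1 = 3.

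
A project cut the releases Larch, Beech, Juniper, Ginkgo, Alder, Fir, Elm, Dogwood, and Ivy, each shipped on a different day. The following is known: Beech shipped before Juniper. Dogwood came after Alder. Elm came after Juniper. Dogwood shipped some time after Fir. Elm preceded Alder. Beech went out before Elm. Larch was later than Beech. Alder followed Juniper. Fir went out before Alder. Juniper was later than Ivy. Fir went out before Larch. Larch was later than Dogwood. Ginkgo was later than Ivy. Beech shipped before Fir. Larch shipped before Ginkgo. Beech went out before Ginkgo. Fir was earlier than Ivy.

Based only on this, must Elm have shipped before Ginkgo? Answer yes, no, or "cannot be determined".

Chain the constraints: Elm → Alder → Dogwood → Larch → Ginkgo. Each link is directly stated, so Elm comes before Ginkgo.

yes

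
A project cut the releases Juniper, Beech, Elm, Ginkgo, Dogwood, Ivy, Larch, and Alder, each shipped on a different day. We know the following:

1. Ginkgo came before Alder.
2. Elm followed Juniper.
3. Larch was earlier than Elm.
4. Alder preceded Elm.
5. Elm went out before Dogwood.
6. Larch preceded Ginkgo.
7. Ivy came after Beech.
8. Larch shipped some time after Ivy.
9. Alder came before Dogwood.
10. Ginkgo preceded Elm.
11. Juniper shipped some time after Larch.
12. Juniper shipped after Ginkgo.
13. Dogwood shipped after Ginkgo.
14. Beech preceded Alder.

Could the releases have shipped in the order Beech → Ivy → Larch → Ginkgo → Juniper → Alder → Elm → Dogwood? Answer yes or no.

Check each stated constraint against the proposed order — e.g. Ginkgo is ahead of Dogwood; Beech is ahead of Alder. Every pair is in the required order; nothing is violated.

yes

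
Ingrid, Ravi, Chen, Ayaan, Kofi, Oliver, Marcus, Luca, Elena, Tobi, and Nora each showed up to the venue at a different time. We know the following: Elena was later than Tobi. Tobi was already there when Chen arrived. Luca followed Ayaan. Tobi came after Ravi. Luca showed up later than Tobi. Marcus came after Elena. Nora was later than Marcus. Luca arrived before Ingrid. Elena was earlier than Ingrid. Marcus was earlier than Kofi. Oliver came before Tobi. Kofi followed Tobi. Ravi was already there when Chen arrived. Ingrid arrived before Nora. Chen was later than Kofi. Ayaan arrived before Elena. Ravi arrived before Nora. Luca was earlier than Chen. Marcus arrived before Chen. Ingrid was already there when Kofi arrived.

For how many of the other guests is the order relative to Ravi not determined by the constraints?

2

Forced after Ravi: Chen, Elena, Ingrid, Kofi, Luca, Marcus, Nora, and Tobi.
That leaves Ayaan and Oliver with no forced order relative to Ravi — 2.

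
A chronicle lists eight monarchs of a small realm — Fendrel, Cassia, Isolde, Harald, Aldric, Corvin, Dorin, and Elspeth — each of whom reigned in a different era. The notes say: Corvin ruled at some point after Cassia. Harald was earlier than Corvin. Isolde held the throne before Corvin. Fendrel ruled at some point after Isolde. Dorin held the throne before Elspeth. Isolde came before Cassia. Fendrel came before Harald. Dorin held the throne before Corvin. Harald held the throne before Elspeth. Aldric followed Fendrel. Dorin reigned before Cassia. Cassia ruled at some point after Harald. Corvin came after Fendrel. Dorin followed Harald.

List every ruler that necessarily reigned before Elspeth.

Directly stated before Elspeth: Dorin and Harald.
Fendrel reaches Elspeth via Fendrel → Harald → Elspeth.
Isolde reaches Elspeth via Isolde → Fendrel → Harald → Elspeth.
No chain forces Cassia (or any of the others) ahead of Elspeth.

Dorin, Fendrel, Harald, Isolde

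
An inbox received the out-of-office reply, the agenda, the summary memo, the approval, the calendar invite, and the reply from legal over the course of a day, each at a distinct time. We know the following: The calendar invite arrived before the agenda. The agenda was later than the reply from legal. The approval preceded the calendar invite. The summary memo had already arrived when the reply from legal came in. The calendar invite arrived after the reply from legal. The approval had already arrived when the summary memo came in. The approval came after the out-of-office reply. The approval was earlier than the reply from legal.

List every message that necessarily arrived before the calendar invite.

the approval, the out-of-office reply, the reply from legal, the summary memo

Directly stated before the calendar invite: the approval and the reply from legal.
The out-of-office reply reaches the calendar invite via the out-of-office reply → the approval → the calendar invite.
The summary memo reaches the calendar invite via the summary memo → the reply from legal → the calendar invite.
No chain forces the agenda ahead of the calendar invite.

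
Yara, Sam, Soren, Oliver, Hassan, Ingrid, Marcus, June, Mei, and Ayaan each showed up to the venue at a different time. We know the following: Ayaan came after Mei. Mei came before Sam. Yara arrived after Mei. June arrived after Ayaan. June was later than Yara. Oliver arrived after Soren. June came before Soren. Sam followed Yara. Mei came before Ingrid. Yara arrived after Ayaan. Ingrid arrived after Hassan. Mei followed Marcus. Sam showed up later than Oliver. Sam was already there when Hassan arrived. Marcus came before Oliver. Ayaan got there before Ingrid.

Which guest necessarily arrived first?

Marcus

Marcus has a chain of constraints placing them before every other guest, so Marcus must be first.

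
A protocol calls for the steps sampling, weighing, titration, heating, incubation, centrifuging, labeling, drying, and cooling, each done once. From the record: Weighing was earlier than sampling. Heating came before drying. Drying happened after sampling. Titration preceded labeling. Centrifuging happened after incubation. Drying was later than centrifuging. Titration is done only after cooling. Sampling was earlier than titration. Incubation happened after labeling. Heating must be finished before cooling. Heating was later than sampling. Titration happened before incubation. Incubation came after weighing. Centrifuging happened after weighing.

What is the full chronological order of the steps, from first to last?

weighing, sampling, heating, cooling, titration, labeling, incubation, centrifuging, drying

The constraints fix every adjacent pair, so only one ordering works:
weighing → sampling → heating → cooling → titration → labeling → incubation → centrifuging → drying.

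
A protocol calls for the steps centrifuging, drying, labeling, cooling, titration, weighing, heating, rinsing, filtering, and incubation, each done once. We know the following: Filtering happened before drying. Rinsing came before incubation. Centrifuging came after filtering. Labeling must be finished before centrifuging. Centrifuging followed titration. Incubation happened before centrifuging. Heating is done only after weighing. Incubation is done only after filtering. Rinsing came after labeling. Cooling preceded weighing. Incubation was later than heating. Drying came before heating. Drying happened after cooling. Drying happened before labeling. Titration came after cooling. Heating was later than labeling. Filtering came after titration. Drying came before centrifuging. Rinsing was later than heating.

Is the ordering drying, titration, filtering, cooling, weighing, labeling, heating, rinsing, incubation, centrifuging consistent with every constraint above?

The constraints require filtering before drying, but in the proposed sequence drying appears ahead of filtering. That one violation is enough.

no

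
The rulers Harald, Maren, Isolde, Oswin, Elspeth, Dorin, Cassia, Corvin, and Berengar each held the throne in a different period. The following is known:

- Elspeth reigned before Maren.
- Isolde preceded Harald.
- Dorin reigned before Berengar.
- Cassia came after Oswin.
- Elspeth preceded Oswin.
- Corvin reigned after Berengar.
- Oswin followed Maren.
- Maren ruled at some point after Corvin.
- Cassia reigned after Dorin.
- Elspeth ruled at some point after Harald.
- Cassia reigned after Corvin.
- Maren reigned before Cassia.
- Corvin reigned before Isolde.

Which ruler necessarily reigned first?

Dorin

Dorin has a chain of constraints placing them before every other ruler, so Dorin must be first.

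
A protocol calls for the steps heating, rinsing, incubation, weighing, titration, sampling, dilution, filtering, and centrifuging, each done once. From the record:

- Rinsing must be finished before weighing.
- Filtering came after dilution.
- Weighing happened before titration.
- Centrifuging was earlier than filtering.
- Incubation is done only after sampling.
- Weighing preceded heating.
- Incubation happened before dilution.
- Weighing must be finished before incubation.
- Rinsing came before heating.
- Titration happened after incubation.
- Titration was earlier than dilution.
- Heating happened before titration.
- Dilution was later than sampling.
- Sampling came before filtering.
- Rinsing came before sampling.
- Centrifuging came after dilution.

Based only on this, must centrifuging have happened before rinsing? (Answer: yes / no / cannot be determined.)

no

Tracing the constraints gives rinsing → sampling → dilution → centrifuging, so rinsing must come before centrifuging.
That means centrifuging cannot be before rinsing.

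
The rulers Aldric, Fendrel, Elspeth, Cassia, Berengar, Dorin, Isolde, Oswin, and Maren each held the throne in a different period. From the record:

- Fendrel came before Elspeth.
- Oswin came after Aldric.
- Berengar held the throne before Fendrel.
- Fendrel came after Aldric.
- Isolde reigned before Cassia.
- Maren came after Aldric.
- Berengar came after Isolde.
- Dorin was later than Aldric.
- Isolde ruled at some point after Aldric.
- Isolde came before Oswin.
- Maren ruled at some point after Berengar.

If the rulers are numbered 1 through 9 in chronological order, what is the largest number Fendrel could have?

Fendrel must come before Elspeth — 1 ruler forced after them.
Everything else can be placed before Fendrel in some valid order, so Fendrel can sit as late as position 9 − 1 = 8.

8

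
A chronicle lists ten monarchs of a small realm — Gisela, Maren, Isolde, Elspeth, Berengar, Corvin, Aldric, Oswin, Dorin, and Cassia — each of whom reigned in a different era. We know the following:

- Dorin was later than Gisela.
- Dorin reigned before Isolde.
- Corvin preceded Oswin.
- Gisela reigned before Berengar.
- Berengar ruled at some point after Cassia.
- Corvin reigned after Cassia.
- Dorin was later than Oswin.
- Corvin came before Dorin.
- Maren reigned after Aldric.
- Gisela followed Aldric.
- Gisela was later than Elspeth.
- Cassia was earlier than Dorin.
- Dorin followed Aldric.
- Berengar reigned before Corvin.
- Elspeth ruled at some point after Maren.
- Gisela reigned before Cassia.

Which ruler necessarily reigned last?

Every other ruler has a chain of constraints placing them before Isolde, so Isolde is last.

Isolde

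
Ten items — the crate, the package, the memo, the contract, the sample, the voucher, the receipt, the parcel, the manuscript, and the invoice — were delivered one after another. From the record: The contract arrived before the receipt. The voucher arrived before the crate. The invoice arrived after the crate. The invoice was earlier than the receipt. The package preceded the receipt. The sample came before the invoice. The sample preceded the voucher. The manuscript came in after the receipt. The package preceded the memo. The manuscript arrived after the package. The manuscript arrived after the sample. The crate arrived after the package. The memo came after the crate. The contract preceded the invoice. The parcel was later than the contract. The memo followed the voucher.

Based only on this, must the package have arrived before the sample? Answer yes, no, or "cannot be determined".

cannot be determined

No chain of stated constraints runs from the package to the sample, and none runs from the sample to the package either.
So the relative order of the package and the sample is not fixed by the given facts.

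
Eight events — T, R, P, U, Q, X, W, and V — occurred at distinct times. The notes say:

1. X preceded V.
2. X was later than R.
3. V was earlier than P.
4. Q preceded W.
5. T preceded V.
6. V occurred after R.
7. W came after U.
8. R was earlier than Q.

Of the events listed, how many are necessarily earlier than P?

Directly stated before P: V.
R reaches P via R → V → P.
T reaches P via T → V → P.
X reaches P via X → V → P.
No chain forces W (or any of the others) ahead of P.
That's R, T, V, and X — 4 in all.

4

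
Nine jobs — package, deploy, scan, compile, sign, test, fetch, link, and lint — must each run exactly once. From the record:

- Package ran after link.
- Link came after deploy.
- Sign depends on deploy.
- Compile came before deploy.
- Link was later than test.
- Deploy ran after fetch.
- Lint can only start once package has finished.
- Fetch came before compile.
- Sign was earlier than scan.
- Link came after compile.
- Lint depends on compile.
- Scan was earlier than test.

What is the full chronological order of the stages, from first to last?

fetch, compile, deploy, sign, scan, test, link, package, lint

The constraints fix every adjacent pair, so only one ordering works:
fetch → compile → deploy → sign → scan → test → link → package → lint.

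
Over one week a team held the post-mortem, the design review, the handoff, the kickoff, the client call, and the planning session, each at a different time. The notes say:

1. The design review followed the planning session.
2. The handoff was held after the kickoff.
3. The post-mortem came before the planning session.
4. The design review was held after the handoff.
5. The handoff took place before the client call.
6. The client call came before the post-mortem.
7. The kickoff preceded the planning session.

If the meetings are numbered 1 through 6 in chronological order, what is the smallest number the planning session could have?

5

The client call, the handoff, the kickoff, and the post-mortem must all come before the planning session — 4 forced predecessors.
Nothing else is forced ahead of the planning session, so its earliest slot is position 4 + 1 = 5.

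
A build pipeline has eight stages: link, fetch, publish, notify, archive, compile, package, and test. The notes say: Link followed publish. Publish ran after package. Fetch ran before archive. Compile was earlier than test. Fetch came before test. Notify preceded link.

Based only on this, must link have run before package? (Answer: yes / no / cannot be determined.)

Tracing the constraints gives package → publish → link, so package must come before link.
That means link cannot be before package.

no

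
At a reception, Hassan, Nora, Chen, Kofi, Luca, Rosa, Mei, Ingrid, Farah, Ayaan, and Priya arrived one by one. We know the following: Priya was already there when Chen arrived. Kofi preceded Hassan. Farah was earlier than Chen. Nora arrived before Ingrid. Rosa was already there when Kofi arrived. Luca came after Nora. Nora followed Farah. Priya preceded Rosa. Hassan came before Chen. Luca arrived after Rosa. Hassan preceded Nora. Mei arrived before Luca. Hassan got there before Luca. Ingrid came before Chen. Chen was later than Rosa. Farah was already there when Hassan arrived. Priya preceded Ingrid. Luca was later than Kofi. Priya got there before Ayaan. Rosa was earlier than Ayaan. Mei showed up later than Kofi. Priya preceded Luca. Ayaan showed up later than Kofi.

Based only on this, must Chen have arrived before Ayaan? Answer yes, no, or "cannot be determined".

cannot be determined

No chain of stated constraints runs from Chen to Ayaan, and none runs from Ayaan to Chen either.
So the relative order of Chen and Ayaan is not fixed by the given facts.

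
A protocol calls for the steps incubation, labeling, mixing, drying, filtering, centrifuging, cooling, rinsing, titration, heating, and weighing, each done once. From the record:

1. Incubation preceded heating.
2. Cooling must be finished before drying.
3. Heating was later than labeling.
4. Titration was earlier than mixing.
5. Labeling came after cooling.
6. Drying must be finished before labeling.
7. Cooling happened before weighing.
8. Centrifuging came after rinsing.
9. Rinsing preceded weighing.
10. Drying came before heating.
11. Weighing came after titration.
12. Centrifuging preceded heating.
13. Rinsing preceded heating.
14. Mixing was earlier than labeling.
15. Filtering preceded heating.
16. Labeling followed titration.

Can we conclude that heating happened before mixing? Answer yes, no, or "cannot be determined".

Tracing the constraints gives mixing → labeling → heating, so mixing must come before heating.
That means heating cannot be before mixing.

no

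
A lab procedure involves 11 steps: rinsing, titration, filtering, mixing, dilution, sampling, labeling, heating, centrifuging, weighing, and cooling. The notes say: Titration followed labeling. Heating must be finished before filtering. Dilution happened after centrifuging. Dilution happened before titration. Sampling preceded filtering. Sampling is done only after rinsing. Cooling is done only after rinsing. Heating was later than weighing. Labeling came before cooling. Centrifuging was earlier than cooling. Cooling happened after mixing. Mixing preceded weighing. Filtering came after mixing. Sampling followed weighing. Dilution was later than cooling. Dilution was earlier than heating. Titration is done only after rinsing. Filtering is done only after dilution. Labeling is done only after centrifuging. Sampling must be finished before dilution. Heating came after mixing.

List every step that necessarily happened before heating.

centrifuging, cooling, dilution, labeling, mixing, rinsing, sampling, weighing

Directly stated before heating: dilution, mixing, and weighing.
Centrifuging reaches heating via centrifuging → dilution → heating.
Cooling reaches heating via cooling → dilution → heating.
Labeling reaches heating via labeling → cooling → dilution → heating.
Likewise rinsing and sampling each reach heating by chaining the stated constraints.
No chain forces titration (or any of the others) ahead of heating.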